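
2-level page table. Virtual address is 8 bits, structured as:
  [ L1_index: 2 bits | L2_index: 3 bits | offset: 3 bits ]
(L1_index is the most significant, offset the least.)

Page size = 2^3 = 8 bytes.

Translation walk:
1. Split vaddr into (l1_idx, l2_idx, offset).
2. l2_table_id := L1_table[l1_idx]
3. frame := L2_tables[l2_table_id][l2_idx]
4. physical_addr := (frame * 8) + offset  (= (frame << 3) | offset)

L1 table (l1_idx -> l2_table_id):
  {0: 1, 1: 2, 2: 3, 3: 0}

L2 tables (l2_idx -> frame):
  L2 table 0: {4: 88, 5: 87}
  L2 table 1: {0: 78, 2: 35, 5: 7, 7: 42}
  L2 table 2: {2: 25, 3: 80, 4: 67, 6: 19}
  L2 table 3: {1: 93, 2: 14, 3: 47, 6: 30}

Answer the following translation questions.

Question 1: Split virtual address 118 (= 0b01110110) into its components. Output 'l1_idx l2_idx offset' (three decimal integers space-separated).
Answer: 1 6 6

Derivation:
vaddr = 118 = 0b01110110
  top 2 bits -> l1_idx = 1
  next 3 bits -> l2_idx = 6
  bottom 3 bits -> offset = 6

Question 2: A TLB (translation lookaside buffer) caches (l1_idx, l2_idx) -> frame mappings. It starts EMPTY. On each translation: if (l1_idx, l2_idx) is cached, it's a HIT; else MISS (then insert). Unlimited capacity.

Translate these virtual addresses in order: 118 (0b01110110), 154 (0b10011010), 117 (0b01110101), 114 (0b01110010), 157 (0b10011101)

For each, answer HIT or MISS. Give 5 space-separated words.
Answer: MISS MISS HIT HIT HIT

Derivation:
vaddr=118: (1,6) not in TLB -> MISS, insert
vaddr=154: (2,3) not in TLB -> MISS, insert
vaddr=117: (1,6) in TLB -> HIT
vaddr=114: (1,6) in TLB -> HIT
vaddr=157: (2,3) in TLB -> HIT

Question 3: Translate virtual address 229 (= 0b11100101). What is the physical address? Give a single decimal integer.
vaddr = 229 = 0b11100101
Split: l1_idx=3, l2_idx=4, offset=5
L1[3] = 0
L2[0][4] = 88
paddr = 88 * 8 + 5 = 709

Answer: 709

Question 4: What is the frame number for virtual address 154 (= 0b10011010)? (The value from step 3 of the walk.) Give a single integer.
Answer: 47

Derivation:
vaddr = 154: l1_idx=2, l2_idx=3
L1[2] = 3; L2[3][3] = 47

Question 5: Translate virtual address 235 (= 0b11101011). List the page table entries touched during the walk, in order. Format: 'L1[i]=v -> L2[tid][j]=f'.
vaddr = 235 = 0b11101011
Split: l1_idx=3, l2_idx=5, offset=3

Answer: L1[3]=0 -> L2[0][5]=87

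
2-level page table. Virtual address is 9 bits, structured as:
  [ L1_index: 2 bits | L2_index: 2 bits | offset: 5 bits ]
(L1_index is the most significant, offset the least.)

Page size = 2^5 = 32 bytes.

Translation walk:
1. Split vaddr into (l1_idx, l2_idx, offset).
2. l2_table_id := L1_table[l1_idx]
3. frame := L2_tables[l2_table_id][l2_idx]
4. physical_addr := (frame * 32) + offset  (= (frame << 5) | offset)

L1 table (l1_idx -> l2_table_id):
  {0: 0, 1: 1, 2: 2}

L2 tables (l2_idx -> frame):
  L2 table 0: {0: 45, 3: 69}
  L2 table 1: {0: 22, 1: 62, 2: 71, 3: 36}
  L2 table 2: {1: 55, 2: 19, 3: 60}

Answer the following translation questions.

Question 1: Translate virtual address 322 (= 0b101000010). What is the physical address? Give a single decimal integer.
vaddr = 322 = 0b101000010
Split: l1_idx=2, l2_idx=2, offset=2
L1[2] = 2
L2[2][2] = 19
paddr = 19 * 32 + 2 = 610

Answer: 610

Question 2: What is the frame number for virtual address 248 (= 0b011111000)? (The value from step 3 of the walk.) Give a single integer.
Answer: 36

Derivation:
vaddr = 248: l1_idx=1, l2_idx=3
L1[1] = 1; L2[1][3] = 36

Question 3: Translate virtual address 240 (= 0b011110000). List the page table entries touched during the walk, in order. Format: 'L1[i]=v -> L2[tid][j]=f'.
Answer: L1[1]=1 -> L2[1][3]=36

Derivation:
vaddr = 240 = 0b011110000
Split: l1_idx=1, l2_idx=3, offset=16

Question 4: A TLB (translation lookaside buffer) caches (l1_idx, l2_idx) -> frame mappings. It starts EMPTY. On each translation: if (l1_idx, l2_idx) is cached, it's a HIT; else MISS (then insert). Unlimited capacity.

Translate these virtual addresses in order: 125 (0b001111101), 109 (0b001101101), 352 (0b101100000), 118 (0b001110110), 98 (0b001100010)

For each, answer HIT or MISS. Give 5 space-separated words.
vaddr=125: (0,3) not in TLB -> MISS, insert
vaddr=109: (0,3) in TLB -> HIT
vaddr=352: (2,3) not in TLB -> MISS, insert
vaddr=118: (0,3) in TLB -> HIT
vaddr=98: (0,3) in TLB -> HIT

Answer: MISS HIT MISS HIT HIT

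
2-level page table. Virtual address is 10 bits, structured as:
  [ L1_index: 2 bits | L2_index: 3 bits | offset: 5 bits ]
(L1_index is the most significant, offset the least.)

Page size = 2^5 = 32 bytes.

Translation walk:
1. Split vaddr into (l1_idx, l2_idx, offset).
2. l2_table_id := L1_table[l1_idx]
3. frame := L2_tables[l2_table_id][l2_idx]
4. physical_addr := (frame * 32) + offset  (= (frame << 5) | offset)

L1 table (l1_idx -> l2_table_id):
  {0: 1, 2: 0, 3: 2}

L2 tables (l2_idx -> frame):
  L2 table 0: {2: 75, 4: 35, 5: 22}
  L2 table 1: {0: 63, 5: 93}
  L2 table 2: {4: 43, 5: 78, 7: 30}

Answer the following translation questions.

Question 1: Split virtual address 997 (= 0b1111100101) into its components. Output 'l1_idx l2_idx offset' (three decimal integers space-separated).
vaddr = 997 = 0b1111100101
  top 2 bits -> l1_idx = 3
  next 3 bits -> l2_idx = 7
  bottom 5 bits -> offset = 5

Answer: 3 7 5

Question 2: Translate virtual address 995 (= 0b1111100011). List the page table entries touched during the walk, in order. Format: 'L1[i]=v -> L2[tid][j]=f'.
Answer: L1[3]=2 -> L2[2][7]=30

Derivation:
vaddr = 995 = 0b1111100011
Split: l1_idx=3, l2_idx=7, offset=3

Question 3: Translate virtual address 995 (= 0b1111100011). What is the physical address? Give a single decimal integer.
vaddr = 995 = 0b1111100011
Split: l1_idx=3, l2_idx=7, offset=3
L1[3] = 2
L2[2][7] = 30
paddr = 30 * 32 + 3 = 963

Answer: 963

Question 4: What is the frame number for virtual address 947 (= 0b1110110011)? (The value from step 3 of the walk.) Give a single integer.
Answer: 78

Derivation:
vaddr = 947: l1_idx=3, l2_idx=5
L1[3] = 2; L2[2][5] = 78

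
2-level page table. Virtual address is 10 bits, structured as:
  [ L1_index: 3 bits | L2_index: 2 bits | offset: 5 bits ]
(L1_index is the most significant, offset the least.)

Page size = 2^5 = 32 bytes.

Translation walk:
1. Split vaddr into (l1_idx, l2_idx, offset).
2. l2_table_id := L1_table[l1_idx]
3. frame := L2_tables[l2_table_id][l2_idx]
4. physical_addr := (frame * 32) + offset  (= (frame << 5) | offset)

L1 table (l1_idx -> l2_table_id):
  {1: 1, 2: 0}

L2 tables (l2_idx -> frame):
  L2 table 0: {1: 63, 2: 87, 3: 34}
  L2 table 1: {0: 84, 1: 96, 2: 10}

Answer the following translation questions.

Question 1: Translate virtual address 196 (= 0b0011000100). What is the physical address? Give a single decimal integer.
Answer: 324

Derivation:
vaddr = 196 = 0b0011000100
Split: l1_idx=1, l2_idx=2, offset=4
L1[1] = 1
L2[1][2] = 10
paddr = 10 * 32 + 4 = 324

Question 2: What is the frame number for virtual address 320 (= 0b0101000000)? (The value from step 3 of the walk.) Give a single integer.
Answer: 87

Derivation:
vaddr = 320: l1_idx=2, l2_idx=2
L1[2] = 0; L2[0][2] = 87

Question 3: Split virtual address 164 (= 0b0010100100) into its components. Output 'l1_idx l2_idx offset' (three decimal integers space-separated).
vaddr = 164 = 0b0010100100
  top 3 bits -> l1_idx = 1
  next 2 bits -> l2_idx = 1
  bottom 5 bits -> offset = 4

Answer: 1 1 4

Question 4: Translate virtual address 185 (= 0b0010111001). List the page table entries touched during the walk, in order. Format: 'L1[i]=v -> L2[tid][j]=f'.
Answer: L1[1]=1 -> L2[1][1]=96

Derivation:
vaddr = 185 = 0b0010111001
Split: l1_idx=1, l2_idx=1, offset=25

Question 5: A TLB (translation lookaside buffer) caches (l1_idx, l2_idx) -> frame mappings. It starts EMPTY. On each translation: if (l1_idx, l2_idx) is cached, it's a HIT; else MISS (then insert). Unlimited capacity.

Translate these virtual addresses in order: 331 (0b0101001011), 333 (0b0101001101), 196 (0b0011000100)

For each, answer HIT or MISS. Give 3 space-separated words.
vaddr=331: (2,2) not in TLB -> MISS, insert
vaddr=333: (2,2) in TLB -> HIT
vaddr=196: (1,2) not in TLB -> MISS, insert

Answer: MISS HIT MISS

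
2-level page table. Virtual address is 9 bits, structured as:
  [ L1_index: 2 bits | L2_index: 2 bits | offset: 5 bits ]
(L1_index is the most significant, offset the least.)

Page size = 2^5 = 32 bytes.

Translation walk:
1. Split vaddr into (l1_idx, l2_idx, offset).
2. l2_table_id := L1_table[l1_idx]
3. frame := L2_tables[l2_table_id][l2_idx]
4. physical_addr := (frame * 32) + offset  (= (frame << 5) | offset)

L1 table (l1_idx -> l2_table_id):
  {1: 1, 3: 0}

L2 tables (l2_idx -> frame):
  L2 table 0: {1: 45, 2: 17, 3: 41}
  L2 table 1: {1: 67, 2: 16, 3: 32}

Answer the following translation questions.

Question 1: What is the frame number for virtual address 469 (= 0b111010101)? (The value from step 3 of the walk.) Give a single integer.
vaddr = 469: l1_idx=3, l2_idx=2
L1[3] = 0; L2[0][2] = 17

Answer: 17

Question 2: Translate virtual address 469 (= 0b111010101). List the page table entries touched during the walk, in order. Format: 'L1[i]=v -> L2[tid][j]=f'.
Answer: L1[3]=0 -> L2[0][2]=17

Derivation:
vaddr = 469 = 0b111010101
Split: l1_idx=3, l2_idx=2, offset=21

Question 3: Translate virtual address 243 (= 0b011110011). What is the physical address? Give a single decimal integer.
vaddr = 243 = 0b011110011
Split: l1_idx=1, l2_idx=3, offset=19
L1[1] = 1
L2[1][3] = 32
paddr = 32 * 32 + 19 = 1043

Answer: 1043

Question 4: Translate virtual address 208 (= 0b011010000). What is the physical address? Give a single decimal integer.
vaddr = 208 = 0b011010000
Split: l1_idx=1, l2_idx=2, offset=16
L1[1] = 1
L2[1][2] = 16
paddr = 16 * 32 + 16 = 528

Answer: 528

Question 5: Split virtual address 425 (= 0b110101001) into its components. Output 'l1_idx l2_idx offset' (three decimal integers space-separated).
Answer: 3 1 9

Derivation:
vaddr = 425 = 0b110101001
  top 2 bits -> l1_idx = 3
  next 2 bits -> l2_idx = 1
  bottom 5 bits -> offset = 9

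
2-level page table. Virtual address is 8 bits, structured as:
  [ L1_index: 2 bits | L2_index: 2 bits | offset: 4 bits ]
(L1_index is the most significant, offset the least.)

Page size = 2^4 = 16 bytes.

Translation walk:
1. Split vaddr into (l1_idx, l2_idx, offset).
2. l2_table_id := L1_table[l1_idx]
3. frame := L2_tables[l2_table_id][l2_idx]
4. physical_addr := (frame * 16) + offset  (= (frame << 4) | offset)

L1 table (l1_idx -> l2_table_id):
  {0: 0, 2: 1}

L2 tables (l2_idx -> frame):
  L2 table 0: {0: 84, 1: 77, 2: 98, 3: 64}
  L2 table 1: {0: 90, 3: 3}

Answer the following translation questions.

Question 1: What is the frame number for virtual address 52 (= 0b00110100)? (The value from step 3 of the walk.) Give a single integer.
Answer: 64

Derivation:
vaddr = 52: l1_idx=0, l2_idx=3
L1[0] = 0; L2[0][3] = 64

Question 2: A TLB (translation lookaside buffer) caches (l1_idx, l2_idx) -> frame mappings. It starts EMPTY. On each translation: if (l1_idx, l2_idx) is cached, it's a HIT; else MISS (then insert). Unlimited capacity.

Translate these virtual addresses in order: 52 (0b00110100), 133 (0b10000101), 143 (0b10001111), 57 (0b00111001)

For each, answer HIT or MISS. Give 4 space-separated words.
Answer: MISS MISS HIT HIT

Derivation:
vaddr=52: (0,3) not in TLB -> MISS, insert
vaddr=133: (2,0) not in TLB -> MISS, insert
vaddr=143: (2,0) in TLB -> HIT
vaddr=57: (0,3) in TLB -> HIT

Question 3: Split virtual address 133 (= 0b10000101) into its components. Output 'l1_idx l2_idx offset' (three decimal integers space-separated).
vaddr = 133 = 0b10000101
  top 2 bits -> l1_idx = 2
  next 2 bits -> l2_idx = 0
  bottom 4 bits -> offset = 5

Answer: 2 0 5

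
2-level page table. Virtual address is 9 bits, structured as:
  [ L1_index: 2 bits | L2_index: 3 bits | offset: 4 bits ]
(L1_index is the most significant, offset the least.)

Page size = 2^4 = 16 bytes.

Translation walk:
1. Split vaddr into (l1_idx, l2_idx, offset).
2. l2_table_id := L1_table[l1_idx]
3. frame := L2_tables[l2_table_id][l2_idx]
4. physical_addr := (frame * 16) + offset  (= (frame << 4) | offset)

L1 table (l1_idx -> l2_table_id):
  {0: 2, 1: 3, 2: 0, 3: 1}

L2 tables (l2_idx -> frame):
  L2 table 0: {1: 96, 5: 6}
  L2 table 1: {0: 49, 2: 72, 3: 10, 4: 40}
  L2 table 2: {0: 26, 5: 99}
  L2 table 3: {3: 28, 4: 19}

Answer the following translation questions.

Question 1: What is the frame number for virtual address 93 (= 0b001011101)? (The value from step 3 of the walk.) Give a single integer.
Answer: 99

Derivation:
vaddr = 93: l1_idx=0, l2_idx=5
L1[0] = 2; L2[2][5] = 99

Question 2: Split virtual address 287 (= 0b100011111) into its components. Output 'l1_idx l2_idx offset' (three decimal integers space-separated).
vaddr = 287 = 0b100011111
  top 2 bits -> l1_idx = 2
  next 3 bits -> l2_idx = 1
  bottom 4 bits -> offset = 15

Answer: 2 1 15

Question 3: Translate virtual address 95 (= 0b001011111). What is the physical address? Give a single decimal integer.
vaddr = 95 = 0b001011111
Split: l1_idx=0, l2_idx=5, offset=15
L1[0] = 2
L2[2][5] = 99
paddr = 99 * 16 + 15 = 1599

Answer: 1599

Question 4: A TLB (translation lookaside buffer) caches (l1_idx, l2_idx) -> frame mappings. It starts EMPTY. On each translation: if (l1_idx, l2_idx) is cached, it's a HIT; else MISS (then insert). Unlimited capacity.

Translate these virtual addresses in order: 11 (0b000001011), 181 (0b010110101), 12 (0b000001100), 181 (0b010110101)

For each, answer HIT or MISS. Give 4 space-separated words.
Answer: MISS MISS HIT HIT

Derivation:
vaddr=11: (0,0) not in TLB -> MISS, insert
vaddr=181: (1,3) not in TLB -> MISS, insert
vaddr=12: (0,0) in TLB -> HIT
vaddr=181: (1,3) in TLB -> HIT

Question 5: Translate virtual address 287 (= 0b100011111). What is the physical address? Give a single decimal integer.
Answer: 1551

Derivation:
vaddr = 287 = 0b100011111
Split: l1_idx=2, l2_idx=1, offset=15
L1[2] = 0
L2[0][1] = 96
paddr = 96 * 16 + 15 = 1551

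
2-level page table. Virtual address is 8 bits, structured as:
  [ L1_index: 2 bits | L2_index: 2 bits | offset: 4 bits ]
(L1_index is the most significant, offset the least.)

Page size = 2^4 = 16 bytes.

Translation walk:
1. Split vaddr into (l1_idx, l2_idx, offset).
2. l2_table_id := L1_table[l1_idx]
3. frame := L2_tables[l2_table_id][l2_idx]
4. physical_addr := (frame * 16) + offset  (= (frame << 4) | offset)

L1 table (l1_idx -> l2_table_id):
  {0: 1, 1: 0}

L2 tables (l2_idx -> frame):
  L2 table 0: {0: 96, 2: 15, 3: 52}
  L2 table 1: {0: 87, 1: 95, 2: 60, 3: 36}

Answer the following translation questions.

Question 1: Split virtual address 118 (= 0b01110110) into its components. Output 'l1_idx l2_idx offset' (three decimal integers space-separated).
Answer: 1 3 6

Derivation:
vaddr = 118 = 0b01110110
  top 2 bits -> l1_idx = 1
  next 2 bits -> l2_idx = 3
  bottom 4 bits -> offset = 6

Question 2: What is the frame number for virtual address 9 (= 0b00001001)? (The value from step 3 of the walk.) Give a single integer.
vaddr = 9: l1_idx=0, l2_idx=0
L1[0] = 1; L2[1][0] = 87

Answer: 87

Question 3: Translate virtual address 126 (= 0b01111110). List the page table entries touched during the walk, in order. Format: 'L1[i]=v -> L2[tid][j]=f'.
vaddr = 126 = 0b01111110
Split: l1_idx=1, l2_idx=3, offset=14

Answer: L1[1]=0 -> L2[0][3]=52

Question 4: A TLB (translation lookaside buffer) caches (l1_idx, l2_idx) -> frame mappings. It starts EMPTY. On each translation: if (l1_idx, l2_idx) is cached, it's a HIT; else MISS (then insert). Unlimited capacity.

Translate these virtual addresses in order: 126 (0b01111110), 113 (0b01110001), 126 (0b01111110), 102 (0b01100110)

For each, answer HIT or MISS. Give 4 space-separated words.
Answer: MISS HIT HIT MISS

Derivation:
vaddr=126: (1,3) not in TLB -> MISS, insert
vaddr=113: (1,3) in TLB -> HIT
vaddr=126: (1,3) in TLB -> HIT
vaddr=102: (1,2) not in TLB -> MISS, insert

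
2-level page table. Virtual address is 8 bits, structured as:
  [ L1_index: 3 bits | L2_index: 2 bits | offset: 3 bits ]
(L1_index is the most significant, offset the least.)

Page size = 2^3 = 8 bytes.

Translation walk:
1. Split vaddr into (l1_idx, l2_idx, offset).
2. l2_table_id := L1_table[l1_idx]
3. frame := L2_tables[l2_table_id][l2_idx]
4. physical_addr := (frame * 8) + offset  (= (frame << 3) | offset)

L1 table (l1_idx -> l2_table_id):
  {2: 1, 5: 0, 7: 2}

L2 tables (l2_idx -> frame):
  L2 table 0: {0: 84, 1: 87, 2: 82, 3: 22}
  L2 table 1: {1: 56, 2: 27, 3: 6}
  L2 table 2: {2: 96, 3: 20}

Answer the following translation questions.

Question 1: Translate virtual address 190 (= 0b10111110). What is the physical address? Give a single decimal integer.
vaddr = 190 = 0b10111110
Split: l1_idx=5, l2_idx=3, offset=6
L1[5] = 0
L2[0][3] = 22
paddr = 22 * 8 + 6 = 182

Answer: 182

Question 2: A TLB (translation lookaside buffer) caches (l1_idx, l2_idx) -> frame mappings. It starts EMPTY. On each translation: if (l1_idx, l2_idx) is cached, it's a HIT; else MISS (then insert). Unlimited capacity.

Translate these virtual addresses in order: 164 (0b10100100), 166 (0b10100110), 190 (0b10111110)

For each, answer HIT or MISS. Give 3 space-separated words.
Answer: MISS HIT MISS

Derivation:
vaddr=164: (5,0) not in TLB -> MISS, insert
vaddr=166: (5,0) in TLB -> HIT
vaddr=190: (5,3) not in TLB -> MISS, insert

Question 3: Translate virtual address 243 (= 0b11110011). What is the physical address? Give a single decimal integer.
Answer: 771

Derivation:
vaddr = 243 = 0b11110011
Split: l1_idx=7, l2_idx=2, offset=3
L1[7] = 2
L2[2][2] = 96
paddr = 96 * 8 + 3 = 771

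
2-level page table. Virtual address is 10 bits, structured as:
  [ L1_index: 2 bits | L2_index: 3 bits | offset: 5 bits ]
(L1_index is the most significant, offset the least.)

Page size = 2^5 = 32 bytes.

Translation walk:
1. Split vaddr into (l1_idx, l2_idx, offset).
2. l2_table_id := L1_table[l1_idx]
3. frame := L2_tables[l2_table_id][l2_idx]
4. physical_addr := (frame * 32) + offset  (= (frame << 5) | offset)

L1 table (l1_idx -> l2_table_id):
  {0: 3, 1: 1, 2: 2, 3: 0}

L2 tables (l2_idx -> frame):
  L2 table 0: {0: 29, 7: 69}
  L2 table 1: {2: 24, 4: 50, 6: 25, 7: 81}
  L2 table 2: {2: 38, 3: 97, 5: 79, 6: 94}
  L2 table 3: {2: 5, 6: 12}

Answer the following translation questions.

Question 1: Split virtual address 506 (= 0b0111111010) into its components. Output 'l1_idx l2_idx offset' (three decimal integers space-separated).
Answer: 1 7 26

Derivation:
vaddr = 506 = 0b0111111010
  top 2 bits -> l1_idx = 1
  next 3 bits -> l2_idx = 7
  bottom 5 bits -> offset = 26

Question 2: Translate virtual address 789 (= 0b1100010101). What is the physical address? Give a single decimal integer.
vaddr = 789 = 0b1100010101
Split: l1_idx=3, l2_idx=0, offset=21
L1[3] = 0
L2[0][0] = 29
paddr = 29 * 32 + 21 = 949

Answer: 949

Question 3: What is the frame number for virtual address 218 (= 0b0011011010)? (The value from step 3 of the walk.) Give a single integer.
Answer: 12

Derivation:
vaddr = 218: l1_idx=0, l2_idx=6
L1[0] = 3; L2[3][6] = 12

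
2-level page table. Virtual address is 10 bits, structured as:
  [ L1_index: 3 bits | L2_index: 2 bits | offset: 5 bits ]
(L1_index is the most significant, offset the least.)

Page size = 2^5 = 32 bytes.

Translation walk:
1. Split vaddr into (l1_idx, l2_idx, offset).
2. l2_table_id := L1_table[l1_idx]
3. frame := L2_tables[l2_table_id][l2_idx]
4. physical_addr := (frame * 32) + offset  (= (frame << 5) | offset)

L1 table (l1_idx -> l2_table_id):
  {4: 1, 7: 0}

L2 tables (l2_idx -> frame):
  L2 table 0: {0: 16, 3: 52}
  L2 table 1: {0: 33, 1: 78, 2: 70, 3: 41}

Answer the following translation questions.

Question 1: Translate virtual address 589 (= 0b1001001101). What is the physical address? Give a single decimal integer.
vaddr = 589 = 0b1001001101
Split: l1_idx=4, l2_idx=2, offset=13
L1[4] = 1
L2[1][2] = 70
paddr = 70 * 32 + 13 = 2253

Answer: 2253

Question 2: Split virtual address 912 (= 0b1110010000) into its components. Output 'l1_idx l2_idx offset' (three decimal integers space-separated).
vaddr = 912 = 0b1110010000
  top 3 bits -> l1_idx = 7
  next 2 bits -> l2_idx = 0
  bottom 5 bits -> offset = 16

Answer: 7 0 16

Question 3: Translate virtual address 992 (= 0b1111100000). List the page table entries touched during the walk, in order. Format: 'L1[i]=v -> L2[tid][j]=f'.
vaddr = 992 = 0b1111100000
Split: l1_idx=7, l2_idx=3, offset=0

Answer: L1[7]=0 -> L2[0][3]=52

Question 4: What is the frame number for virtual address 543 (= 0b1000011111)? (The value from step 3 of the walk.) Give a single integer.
vaddr = 543: l1_idx=4, l2_idx=0
L1[4] = 1; L2[1][0] = 33

Answer: 33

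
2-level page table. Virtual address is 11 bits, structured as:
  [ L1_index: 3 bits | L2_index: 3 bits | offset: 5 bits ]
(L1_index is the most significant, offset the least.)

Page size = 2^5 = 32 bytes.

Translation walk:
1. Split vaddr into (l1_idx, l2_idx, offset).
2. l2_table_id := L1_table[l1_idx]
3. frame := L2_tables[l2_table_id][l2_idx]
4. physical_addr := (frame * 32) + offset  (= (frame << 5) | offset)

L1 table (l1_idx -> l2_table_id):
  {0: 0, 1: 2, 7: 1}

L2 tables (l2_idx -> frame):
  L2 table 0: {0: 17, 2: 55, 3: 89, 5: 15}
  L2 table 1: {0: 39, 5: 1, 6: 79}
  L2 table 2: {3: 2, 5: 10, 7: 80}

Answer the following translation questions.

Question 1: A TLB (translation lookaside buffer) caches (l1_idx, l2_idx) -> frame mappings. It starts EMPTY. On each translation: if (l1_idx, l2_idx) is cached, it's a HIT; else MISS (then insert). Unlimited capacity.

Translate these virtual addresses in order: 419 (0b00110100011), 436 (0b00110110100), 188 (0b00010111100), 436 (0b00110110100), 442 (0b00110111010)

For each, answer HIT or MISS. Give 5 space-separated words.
vaddr=419: (1,5) not in TLB -> MISS, insert
vaddr=436: (1,5) in TLB -> HIT
vaddr=188: (0,5) not in TLB -> MISS, insert
vaddr=436: (1,5) in TLB -> HIT
vaddr=442: (1,5) in TLB -> HIT

Answer: MISS HIT MISS HIT HIT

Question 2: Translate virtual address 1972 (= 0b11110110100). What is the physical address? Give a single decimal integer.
vaddr = 1972 = 0b11110110100
Split: l1_idx=7, l2_idx=5, offset=20
L1[7] = 1
L2[1][5] = 1
paddr = 1 * 32 + 20 = 52

Answer: 52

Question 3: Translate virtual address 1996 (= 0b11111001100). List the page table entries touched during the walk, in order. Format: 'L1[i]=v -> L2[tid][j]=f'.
vaddr = 1996 = 0b11111001100
Split: l1_idx=7, l2_idx=6, offset=12

Answer: L1[7]=1 -> L2[1][6]=79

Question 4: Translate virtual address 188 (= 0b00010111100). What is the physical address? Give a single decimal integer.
Answer: 508

Derivation:
vaddr = 188 = 0b00010111100
Split: l1_idx=0, l2_idx=5, offset=28
L1[0] = 0
L2[0][5] = 15
paddr = 15 * 32 + 28 = 508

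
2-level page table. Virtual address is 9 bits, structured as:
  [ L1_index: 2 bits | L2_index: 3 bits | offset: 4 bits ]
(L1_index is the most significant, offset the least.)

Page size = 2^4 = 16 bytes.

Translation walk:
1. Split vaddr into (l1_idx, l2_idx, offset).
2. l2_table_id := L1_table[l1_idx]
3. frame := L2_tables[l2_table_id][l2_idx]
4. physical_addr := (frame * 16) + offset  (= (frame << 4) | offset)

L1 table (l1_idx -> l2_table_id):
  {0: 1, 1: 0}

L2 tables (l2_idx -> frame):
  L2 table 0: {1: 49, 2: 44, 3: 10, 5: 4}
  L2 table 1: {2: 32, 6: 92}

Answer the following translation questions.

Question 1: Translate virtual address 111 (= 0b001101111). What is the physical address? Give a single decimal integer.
Answer: 1487

Derivation:
vaddr = 111 = 0b001101111
Split: l1_idx=0, l2_idx=6, offset=15
L1[0] = 1
L2[1][6] = 92
paddr = 92 * 16 + 15 = 1487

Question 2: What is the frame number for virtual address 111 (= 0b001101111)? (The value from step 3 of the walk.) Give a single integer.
vaddr = 111: l1_idx=0, l2_idx=6
L1[0] = 1; L2[1][6] = 92

Answer: 92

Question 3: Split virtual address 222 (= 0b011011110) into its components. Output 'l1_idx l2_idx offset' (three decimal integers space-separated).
Answer: 1 5 14

Derivation:
vaddr = 222 = 0b011011110
  top 2 bits -> l1_idx = 1
  next 3 bits -> l2_idx = 5
  bottom 4 bits -> offset = 14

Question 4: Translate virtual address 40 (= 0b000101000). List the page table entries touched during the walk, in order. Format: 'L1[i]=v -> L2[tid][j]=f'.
vaddr = 40 = 0b000101000
Split: l1_idx=0, l2_idx=2, offset=8

Answer: L1[0]=1 -> L2[1][2]=32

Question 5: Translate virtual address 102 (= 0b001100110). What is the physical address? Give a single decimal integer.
vaddr = 102 = 0b001100110
Split: l1_idx=0, l2_idx=6, offset=6
L1[0] = 1
L2[1][6] = 92
paddr = 92 * 16 + 6 = 1478

Answer: 1478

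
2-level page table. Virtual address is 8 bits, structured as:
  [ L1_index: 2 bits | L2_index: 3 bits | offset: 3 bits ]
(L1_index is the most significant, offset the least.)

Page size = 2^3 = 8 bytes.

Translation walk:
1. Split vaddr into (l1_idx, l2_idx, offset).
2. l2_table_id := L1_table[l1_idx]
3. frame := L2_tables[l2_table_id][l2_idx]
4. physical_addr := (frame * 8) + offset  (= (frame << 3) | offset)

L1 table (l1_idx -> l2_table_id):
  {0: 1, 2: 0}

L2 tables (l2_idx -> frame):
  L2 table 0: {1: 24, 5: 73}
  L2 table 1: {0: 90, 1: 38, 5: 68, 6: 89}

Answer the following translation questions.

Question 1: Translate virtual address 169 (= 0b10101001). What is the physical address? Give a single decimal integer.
Answer: 585

Derivation:
vaddr = 169 = 0b10101001
Split: l1_idx=2, l2_idx=5, offset=1
L1[2] = 0
L2[0][5] = 73
paddr = 73 * 8 + 1 = 585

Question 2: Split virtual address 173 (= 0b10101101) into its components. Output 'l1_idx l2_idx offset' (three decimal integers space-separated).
vaddr = 173 = 0b10101101
  top 2 bits -> l1_idx = 2
  next 3 bits -> l2_idx = 5
  bottom 3 bits -> offset = 5

Answer: 2 5 5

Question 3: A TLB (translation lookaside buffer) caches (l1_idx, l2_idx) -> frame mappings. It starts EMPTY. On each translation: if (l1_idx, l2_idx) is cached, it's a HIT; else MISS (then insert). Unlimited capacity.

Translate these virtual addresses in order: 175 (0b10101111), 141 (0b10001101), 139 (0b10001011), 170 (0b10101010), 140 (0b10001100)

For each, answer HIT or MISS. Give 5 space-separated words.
vaddr=175: (2,5) not in TLB -> MISS, insert
vaddr=141: (2,1) not in TLB -> MISS, insert
vaddr=139: (2,1) in TLB -> HIT
vaddr=170: (2,5) in TLB -> HIT
vaddr=140: (2,1) in TLB -> HIT

Answer: MISS MISS HIT HIT HIT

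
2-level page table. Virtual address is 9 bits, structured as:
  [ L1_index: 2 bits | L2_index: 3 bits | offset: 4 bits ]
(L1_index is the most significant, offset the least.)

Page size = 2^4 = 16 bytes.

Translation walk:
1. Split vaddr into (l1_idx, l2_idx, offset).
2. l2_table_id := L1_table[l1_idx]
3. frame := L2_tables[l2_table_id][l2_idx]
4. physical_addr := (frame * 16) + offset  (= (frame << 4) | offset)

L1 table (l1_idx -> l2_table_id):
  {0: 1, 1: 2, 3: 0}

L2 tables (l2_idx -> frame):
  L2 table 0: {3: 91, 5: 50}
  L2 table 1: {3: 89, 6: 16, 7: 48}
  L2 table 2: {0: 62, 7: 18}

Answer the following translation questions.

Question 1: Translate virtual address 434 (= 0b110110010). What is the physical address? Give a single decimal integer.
Answer: 1458

Derivation:
vaddr = 434 = 0b110110010
Split: l1_idx=3, l2_idx=3, offset=2
L1[3] = 0
L2[0][3] = 91
paddr = 91 * 16 + 2 = 1458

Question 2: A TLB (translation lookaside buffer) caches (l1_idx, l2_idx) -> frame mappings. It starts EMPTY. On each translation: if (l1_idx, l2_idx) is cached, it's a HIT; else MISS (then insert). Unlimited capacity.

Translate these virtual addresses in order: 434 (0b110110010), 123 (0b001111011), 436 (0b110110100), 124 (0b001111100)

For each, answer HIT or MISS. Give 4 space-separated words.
vaddr=434: (3,3) not in TLB -> MISS, insert
vaddr=123: (0,7) not in TLB -> MISS, insert
vaddr=436: (3,3) in TLB -> HIT
vaddr=124: (0,7) in TLB -> HIT

Answer: MISS MISS HIT HIT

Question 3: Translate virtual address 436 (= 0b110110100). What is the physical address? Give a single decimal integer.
Answer: 1460

Derivation:
vaddr = 436 = 0b110110100
Split: l1_idx=3, l2_idx=3, offset=4
L1[3] = 0
L2[0][3] = 91
paddr = 91 * 16 + 4 = 1460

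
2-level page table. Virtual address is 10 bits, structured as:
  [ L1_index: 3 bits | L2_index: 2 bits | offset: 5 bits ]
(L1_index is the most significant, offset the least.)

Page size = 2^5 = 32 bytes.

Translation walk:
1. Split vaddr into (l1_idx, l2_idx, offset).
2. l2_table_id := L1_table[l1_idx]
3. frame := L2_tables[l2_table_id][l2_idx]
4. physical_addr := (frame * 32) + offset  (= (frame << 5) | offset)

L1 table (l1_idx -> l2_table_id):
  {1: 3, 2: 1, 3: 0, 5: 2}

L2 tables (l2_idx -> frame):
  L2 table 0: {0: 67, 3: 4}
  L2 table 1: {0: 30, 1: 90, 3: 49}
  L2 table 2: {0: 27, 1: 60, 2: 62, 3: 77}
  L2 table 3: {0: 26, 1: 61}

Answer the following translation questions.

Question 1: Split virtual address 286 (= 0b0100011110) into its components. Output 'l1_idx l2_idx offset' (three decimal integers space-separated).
Answer: 2 0 30

Derivation:
vaddr = 286 = 0b0100011110
  top 3 bits -> l1_idx = 2
  next 2 bits -> l2_idx = 0
  bottom 5 bits -> offset = 30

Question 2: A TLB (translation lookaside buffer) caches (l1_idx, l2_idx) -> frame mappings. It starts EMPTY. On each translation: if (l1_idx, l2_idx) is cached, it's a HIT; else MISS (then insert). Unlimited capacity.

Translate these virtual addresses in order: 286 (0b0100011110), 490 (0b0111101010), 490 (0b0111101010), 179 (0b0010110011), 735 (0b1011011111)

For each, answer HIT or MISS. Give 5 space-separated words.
Answer: MISS MISS HIT MISS MISS

Derivation:
vaddr=286: (2,0) not in TLB -> MISS, insert
vaddr=490: (3,3) not in TLB -> MISS, insert
vaddr=490: (3,3) in TLB -> HIT
vaddr=179: (1,1) not in TLB -> MISS, insert
vaddr=735: (5,2) not in TLB -> MISS, insert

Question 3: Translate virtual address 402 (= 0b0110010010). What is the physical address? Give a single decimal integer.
vaddr = 402 = 0b0110010010
Split: l1_idx=3, l2_idx=0, offset=18
L1[3] = 0
L2[0][0] = 67
paddr = 67 * 32 + 18 = 2162

Answer: 2162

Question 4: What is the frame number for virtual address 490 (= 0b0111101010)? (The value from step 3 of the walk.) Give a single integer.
vaddr = 490: l1_idx=3, l2_idx=3
L1[3] = 0; L2[0][3] = 4

Answer: 4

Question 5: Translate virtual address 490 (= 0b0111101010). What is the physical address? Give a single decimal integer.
Answer: 138

Derivation:
vaddr = 490 = 0b0111101010
Split: l1_idx=3, l2_idx=3, offset=10
L1[3] = 0
L2[0][3] = 4
paddr = 4 * 32 + 10 = 138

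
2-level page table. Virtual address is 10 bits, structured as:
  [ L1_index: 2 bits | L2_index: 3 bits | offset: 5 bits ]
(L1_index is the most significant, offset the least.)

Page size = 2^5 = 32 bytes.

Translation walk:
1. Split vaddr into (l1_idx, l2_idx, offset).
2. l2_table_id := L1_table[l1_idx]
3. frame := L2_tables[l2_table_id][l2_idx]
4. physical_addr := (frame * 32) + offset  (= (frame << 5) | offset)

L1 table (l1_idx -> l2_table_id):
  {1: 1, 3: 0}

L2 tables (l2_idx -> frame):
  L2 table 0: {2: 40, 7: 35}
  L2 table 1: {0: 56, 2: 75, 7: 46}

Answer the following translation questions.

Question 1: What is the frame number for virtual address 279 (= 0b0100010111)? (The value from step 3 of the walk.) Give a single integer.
Answer: 56

Derivation:
vaddr = 279: l1_idx=1, l2_idx=0
L1[1] = 1; L2[1][0] = 56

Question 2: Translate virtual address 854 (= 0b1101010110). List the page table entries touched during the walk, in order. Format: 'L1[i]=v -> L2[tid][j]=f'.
vaddr = 854 = 0b1101010110
Split: l1_idx=3, l2_idx=2, offset=22

Answer: L1[3]=0 -> L2[0][2]=40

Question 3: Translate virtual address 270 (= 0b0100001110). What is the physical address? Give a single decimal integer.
vaddr = 270 = 0b0100001110
Split: l1_idx=1, l2_idx=0, offset=14
L1[1] = 1
L2[1][0] = 56
paddr = 56 * 32 + 14 = 1806

Answer: 1806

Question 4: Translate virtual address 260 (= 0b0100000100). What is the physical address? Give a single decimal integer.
Answer: 1796

Derivation:
vaddr = 260 = 0b0100000100
Split: l1_idx=1, l2_idx=0, offset=4
L1[1] = 1
L2[1][0] = 56
paddr = 56 * 32 + 4 = 1796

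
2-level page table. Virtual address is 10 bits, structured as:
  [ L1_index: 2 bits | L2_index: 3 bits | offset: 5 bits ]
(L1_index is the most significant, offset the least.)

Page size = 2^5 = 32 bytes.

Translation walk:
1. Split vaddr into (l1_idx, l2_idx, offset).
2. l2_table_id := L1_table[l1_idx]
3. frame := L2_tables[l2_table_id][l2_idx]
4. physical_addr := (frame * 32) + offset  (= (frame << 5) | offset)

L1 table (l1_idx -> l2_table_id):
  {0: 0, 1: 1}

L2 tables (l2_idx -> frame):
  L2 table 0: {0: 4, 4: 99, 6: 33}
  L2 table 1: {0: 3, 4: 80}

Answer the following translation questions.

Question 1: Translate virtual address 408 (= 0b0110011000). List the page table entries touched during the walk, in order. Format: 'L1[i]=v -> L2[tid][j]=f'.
vaddr = 408 = 0b0110011000
Split: l1_idx=1, l2_idx=4, offset=24

Answer: L1[1]=1 -> L2[1][4]=80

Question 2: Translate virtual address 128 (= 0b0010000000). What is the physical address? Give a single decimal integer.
vaddr = 128 = 0b0010000000
Split: l1_idx=0, l2_idx=4, offset=0
L1[0] = 0
L2[0][4] = 99
paddr = 99 * 32 + 0 = 3168

Answer: 3168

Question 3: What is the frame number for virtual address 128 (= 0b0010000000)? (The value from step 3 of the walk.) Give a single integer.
vaddr = 128: l1_idx=0, l2_idx=4
L1[0] = 0; L2[0][4] = 99

Answer: 99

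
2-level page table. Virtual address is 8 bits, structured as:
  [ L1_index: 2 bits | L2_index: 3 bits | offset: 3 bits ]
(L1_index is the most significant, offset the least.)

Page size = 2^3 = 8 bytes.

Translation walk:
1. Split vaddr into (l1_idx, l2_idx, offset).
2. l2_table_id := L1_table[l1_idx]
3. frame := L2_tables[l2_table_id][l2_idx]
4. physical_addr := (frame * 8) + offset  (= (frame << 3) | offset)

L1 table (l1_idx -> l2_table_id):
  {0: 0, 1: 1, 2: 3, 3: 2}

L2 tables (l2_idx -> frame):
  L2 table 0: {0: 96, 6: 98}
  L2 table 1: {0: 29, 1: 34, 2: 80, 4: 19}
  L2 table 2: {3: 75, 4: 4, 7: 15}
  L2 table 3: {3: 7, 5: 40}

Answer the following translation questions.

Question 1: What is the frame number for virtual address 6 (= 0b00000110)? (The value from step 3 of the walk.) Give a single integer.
vaddr = 6: l1_idx=0, l2_idx=0
L1[0] = 0; L2[0][0] = 96

Answer: 96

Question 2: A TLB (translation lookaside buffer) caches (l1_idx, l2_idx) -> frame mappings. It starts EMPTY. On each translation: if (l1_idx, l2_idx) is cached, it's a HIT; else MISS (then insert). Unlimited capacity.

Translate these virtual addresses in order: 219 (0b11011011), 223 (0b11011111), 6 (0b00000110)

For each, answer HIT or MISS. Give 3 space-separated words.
Answer: MISS HIT MISS

Derivation:
vaddr=219: (3,3) not in TLB -> MISS, insert
vaddr=223: (3,3) in TLB -> HIT
vaddr=6: (0,0) not in TLB -> MISS, insert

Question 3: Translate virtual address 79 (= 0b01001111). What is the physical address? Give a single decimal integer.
vaddr = 79 = 0b01001111
Split: l1_idx=1, l2_idx=1, offset=7
L1[1] = 1
L2[1][1] = 34
paddr = 34 * 8 + 7 = 279

Answer: 279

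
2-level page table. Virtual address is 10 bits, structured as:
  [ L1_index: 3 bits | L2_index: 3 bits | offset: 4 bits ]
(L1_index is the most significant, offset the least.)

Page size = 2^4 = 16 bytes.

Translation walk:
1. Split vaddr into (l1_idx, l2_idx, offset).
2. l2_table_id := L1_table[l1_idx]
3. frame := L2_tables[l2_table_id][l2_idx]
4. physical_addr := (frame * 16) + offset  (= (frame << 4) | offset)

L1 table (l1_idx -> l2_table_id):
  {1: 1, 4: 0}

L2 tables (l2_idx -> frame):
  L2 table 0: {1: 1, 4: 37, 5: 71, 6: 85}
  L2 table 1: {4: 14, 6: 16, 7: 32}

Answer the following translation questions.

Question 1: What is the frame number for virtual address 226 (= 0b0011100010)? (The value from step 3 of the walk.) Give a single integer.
Answer: 16

Derivation:
vaddr = 226: l1_idx=1, l2_idx=6
L1[1] = 1; L2[1][6] = 16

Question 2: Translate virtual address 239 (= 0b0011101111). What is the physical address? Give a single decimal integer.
Answer: 271

Derivation:
vaddr = 239 = 0b0011101111
Split: l1_idx=1, l2_idx=6, offset=15
L1[1] = 1
L2[1][6] = 16
paddr = 16 * 16 + 15 = 271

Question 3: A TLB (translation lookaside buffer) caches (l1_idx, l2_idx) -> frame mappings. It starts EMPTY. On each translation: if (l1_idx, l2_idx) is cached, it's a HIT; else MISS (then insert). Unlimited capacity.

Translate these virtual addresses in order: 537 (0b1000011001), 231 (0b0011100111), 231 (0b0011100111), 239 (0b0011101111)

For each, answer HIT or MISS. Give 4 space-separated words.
Answer: MISS MISS HIT HIT

Derivation:
vaddr=537: (4,1) not in TLB -> MISS, insert
vaddr=231: (1,6) not in TLB -> MISS, insert
vaddr=231: (1,6) in TLB -> HIT
vaddr=239: (1,6) in TLB -> HIT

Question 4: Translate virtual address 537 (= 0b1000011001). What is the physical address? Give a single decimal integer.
vaddr = 537 = 0b1000011001
Split: l1_idx=4, l2_idx=1, offset=9
L1[4] = 0
L2[0][1] = 1
paddr = 1 * 16 + 9 = 25

Answer: 25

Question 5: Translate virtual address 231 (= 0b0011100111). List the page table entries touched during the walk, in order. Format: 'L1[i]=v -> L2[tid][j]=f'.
Answer: L1[1]=1 -> L2[1][6]=16

Derivation:
vaddr = 231 = 0b0011100111
Split: l1_idx=1, l2_idx=6, offset=7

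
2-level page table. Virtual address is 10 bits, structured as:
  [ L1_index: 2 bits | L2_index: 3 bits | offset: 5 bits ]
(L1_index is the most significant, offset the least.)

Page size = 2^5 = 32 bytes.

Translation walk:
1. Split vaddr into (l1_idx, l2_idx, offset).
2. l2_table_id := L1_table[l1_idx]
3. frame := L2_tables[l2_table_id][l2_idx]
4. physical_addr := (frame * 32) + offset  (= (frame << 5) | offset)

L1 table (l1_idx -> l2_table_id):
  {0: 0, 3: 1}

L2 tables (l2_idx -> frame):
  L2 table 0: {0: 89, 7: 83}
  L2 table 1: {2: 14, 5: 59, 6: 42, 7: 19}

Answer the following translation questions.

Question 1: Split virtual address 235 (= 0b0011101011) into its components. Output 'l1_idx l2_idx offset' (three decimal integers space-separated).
Answer: 0 7 11

Derivation:
vaddr = 235 = 0b0011101011
  top 2 bits -> l1_idx = 0
  next 3 bits -> l2_idx = 7
  bottom 5 bits -> offset = 11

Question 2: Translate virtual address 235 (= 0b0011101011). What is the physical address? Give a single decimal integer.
vaddr = 235 = 0b0011101011
Split: l1_idx=0, l2_idx=7, offset=11
L1[0] = 0
L2[0][7] = 83
paddr = 83 * 32 + 11 = 2667

Answer: 2667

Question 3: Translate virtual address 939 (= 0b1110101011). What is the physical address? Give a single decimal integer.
Answer: 1899

Derivation:
vaddr = 939 = 0b1110101011
Split: l1_idx=3, l2_idx=5, offset=11
L1[3] = 1
L2[1][5] = 59
paddr = 59 * 32 + 11 = 1899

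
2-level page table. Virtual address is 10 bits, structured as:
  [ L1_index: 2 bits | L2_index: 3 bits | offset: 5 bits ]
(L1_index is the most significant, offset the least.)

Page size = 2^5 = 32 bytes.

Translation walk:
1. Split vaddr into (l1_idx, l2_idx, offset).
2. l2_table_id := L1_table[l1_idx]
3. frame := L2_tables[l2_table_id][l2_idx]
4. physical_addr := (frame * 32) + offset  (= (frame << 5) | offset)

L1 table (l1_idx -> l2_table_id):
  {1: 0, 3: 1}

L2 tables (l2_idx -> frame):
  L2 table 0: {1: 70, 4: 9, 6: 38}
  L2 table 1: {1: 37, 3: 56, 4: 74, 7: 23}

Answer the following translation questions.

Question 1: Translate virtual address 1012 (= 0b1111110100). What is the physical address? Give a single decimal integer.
Answer: 756

Derivation:
vaddr = 1012 = 0b1111110100
Split: l1_idx=3, l2_idx=7, offset=20
L1[3] = 1
L2[1][7] = 23
paddr = 23 * 32 + 20 = 756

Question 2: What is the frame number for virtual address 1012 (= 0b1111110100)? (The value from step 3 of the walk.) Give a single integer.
Answer: 23

Derivation:
vaddr = 1012: l1_idx=3, l2_idx=7
L1[3] = 1; L2[1][7] = 23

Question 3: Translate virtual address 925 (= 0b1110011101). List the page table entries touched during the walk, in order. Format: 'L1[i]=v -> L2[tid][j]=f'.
vaddr = 925 = 0b1110011101
Split: l1_idx=3, l2_idx=4, offset=29

Answer: L1[3]=1 -> L2[1][4]=74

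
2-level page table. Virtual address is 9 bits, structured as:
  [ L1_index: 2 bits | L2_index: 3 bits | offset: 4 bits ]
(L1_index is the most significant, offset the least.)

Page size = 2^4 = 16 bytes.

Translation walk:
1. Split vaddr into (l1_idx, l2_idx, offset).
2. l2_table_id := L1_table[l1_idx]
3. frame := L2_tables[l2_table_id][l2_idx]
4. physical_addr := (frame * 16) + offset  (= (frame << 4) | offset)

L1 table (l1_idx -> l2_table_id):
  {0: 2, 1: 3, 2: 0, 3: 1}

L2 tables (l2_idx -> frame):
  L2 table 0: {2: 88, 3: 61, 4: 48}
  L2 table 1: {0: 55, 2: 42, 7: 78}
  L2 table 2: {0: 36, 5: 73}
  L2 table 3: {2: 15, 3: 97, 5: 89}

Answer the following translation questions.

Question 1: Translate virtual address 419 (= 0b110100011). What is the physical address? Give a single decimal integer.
vaddr = 419 = 0b110100011
Split: l1_idx=3, l2_idx=2, offset=3
L1[3] = 1
L2[1][2] = 42
paddr = 42 * 16 + 3 = 675

Answer: 675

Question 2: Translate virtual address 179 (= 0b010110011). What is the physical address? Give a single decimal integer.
Answer: 1555

Derivation:
vaddr = 179 = 0b010110011
Split: l1_idx=1, l2_idx=3, offset=3
L1[1] = 3
L2[3][3] = 97
paddr = 97 * 16 + 3 = 1555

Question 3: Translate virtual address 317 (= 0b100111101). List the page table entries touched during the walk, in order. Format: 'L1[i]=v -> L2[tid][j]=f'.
vaddr = 317 = 0b100111101
Split: l1_idx=2, l2_idx=3, offset=13

Answer: L1[2]=0 -> L2[0][3]=61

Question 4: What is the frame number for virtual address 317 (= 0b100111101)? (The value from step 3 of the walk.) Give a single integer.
vaddr = 317: l1_idx=2, l2_idx=3
L1[2] = 0; L2[0][3] = 61

Answer: 61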